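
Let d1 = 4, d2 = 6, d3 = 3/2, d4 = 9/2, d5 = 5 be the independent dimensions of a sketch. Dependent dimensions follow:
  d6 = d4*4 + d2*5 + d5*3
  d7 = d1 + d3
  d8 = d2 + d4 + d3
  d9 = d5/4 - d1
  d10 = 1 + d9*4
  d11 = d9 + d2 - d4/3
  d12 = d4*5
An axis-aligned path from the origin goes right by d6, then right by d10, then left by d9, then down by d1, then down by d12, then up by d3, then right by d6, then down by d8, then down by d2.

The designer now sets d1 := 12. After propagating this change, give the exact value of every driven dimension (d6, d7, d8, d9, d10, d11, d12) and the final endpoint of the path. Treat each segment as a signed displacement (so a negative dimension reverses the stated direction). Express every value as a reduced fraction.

Apply edit: d1 := 12
  d6 = d4*4 + d2*5 + d5*3 = 63
  d7 = d1 + d3 = 27/2
  d8 = d2 + d4 + d3 = 12
  d9 = d5/4 - d1 = -43/4
  d10 = 1 + d9*4 = -42
  d11 = d9 + d2 - d4/3 = -25/4
  d12 = d4*5 = 45/2
Walk from origin (0, 0):
  seg 1: right by d6 = 63 → (63, 0)
  seg 2: right by d10 = -42 → (21, 0)
  seg 3: left by d9 = -43/4 → (127/4, 0)
  seg 4: down by d1 = 12 → (127/4, -12)
  seg 5: down by d12 = 45/2 → (127/4, -69/2)
  seg 6: up by d3 = 3/2 → (127/4, -33)
  seg 7: right by d6 = 63 → (379/4, -33)
  seg 8: down by d8 = 12 → (379/4, -45)
  seg 9: down by d2 = 6 → (379/4, -51)

d6 = 63
d7 = 27/2
d8 = 12
d9 = -43/4
d10 = -42
d11 = -25/4
d12 = 45/2
endpoint = (379/4, -51)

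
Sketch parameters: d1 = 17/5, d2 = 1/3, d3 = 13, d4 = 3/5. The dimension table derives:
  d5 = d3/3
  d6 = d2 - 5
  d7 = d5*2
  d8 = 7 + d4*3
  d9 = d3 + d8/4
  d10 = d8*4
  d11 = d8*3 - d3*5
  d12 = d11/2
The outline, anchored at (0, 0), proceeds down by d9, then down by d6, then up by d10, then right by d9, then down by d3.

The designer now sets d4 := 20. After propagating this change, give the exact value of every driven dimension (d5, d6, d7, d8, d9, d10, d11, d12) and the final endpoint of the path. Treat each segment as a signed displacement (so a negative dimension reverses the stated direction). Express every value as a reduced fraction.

d5 = 13/3
d6 = -14/3
d7 = 26/3
d8 = 67
d9 = 119/4
d10 = 268
d11 = 136
d12 = 68
endpoint = (119/4, 2759/12)

Apply edit: d4 := 20
  d5 = d3/3 = 13/3
  d6 = d2 - 5 = -14/3
  d7 = d5*2 = 26/3
  d8 = 7 + d4*3 = 67
  d9 = d3 + d8/4 = 119/4
  d10 = d8*4 = 268
  d11 = d8*3 - d3*5 = 136
  d12 = d11/2 = 68
Walk from origin (0, 0):
  seg 1: down by d9 = 119/4 → (0, -119/4)
  seg 2: down by d6 = -14/3 → (0, -301/12)
  seg 3: up by d10 = 268 → (0, 2915/12)
  seg 4: right by d9 = 119/4 → (119/4, 2915/12)
  seg 5: down by d3 = 13 → (119/4, 2759/12)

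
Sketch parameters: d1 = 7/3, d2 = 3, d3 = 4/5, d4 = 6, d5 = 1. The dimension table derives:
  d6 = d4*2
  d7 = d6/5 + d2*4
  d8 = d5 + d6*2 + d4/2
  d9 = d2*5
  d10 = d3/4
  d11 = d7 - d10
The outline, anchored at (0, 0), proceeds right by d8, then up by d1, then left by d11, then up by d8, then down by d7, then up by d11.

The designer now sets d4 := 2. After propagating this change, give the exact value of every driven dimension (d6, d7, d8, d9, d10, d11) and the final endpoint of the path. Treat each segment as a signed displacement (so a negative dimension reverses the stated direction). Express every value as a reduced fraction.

d6 = 4
d7 = 64/5
d8 = 10
d9 = 15
d10 = 1/5
d11 = 63/5
endpoint = (-13/5, 182/15)

Apply edit: d4 := 2
  d6 = d4*2 = 4
  d7 = d6/5 + d2*4 = 64/5
  d8 = d5 + d6*2 + d4/2 = 10
  d9 = d2*5 = 15
  d10 = d3/4 = 1/5
  d11 = d7 - d10 = 63/5
Walk from origin (0, 0):
  seg 1: right by d8 = 10 → (10, 0)
  seg 2: up by d1 = 7/3 → (10, 7/3)
  seg 3: left by d11 = 63/5 → (-13/5, 7/3)
  seg 4: up by d8 = 10 → (-13/5, 37/3)
  seg 5: down by d7 = 64/5 → (-13/5, -7/15)
  seg 6: up by d11 = 63/5 → (-13/5, 182/15)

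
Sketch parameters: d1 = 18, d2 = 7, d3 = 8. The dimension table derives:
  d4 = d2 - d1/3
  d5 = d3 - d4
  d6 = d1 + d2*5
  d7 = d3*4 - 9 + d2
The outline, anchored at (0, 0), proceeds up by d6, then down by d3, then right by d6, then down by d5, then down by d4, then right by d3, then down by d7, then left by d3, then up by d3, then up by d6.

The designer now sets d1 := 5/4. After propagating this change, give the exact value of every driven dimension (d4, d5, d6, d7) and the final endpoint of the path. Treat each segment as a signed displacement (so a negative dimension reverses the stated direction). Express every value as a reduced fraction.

Apply edit: d1 := 5/4
  d4 = d2 - d1/3 = 79/12
  d5 = d3 - d4 = 17/12
  d6 = d1 + d2*5 = 145/4
  d7 = d3*4 - 9 + d2 = 30
Walk from origin (0, 0):
  seg 1: up by d6 = 145/4 → (0, 145/4)
  seg 2: down by d3 = 8 → (0, 113/4)
  seg 3: right by d6 = 145/4 → (145/4, 113/4)
  seg 4: down by d5 = 17/12 → (145/4, 161/6)
  seg 5: down by d4 = 79/12 → (145/4, 81/4)
  seg 6: right by d3 = 8 → (177/4, 81/4)
  seg 7: down by d7 = 30 → (177/4, -39/4)
  seg 8: left by d3 = 8 → (145/4, -39/4)
  seg 9: up by d3 = 8 → (145/4, -7/4)
  seg 10: up by d6 = 145/4 → (145/4, 69/2)

d4 = 79/12
d5 = 17/12
d6 = 145/4
d7 = 30
endpoint = (145/4, 69/2)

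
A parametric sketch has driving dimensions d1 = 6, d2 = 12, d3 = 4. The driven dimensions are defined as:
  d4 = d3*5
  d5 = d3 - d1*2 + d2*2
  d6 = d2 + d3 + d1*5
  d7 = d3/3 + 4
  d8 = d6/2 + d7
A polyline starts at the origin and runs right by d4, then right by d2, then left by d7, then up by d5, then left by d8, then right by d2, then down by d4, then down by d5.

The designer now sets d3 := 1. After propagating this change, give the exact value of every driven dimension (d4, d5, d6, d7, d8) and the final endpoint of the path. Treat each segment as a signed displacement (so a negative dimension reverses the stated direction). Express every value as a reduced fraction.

Apply edit: d3 := 1
  d4 = d3*5 = 5
  d5 = d3 - d1*2 + d2*2 = 13
  d6 = d2 + d3 + d1*5 = 43
  d7 = d3/3 + 4 = 13/3
  d8 = d6/2 + d7 = 155/6
Walk from origin (0, 0):
  seg 1: right by d4 = 5 → (5, 0)
  seg 2: right by d2 = 12 → (17, 0)
  seg 3: left by d7 = 13/3 → (38/3, 0)
  seg 4: up by d5 = 13 → (38/3, 13)
  seg 5: left by d8 = 155/6 → (-79/6, 13)
  seg 6: right by d2 = 12 → (-7/6, 13)
  seg 7: down by d4 = 5 → (-7/6, 8)
  seg 8: down by d5 = 13 → (-7/6, -5)

d4 = 5
d5 = 13
d6 = 43
d7 = 13/3
d8 = 155/6
endpoint = (-7/6, -5)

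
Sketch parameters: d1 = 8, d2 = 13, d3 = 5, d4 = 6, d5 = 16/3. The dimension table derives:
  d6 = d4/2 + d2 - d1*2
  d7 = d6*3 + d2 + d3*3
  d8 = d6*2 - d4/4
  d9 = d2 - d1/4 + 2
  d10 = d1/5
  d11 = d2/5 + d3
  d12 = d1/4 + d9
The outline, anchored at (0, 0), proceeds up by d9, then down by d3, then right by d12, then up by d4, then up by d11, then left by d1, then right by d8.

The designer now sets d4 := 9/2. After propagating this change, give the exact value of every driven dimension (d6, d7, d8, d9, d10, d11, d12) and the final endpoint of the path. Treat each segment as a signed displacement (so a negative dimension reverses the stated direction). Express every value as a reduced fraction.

Apply edit: d4 := 9/2
  d6 = d4/2 + d2 - d1*2 = -3/4
  d7 = d6*3 + d2 + d3*3 = 103/4
  d8 = d6*2 - d4/4 = -21/8
  d9 = d2 - d1/4 + 2 = 13
  d10 = d1/5 = 8/5
  d11 = d2/5 + d3 = 38/5
  d12 = d1/4 + d9 = 15
Walk from origin (0, 0):
  seg 1: up by d9 = 13 → (0, 13)
  seg 2: down by d3 = 5 → (0, 8)
  seg 3: right by d12 = 15 → (15, 8)
  seg 4: up by d4 = 9/2 → (15, 25/2)
  seg 5: up by d11 = 38/5 → (15, 201/10)
  seg 6: left by d1 = 8 → (7, 201/10)
  seg 7: right by d8 = -21/8 → (35/8, 201/10)

d6 = -3/4
d7 = 103/4
d8 = -21/8
d9 = 13
d10 = 8/5
d11 = 38/5
d12 = 15
endpoint = (35/8, 201/10)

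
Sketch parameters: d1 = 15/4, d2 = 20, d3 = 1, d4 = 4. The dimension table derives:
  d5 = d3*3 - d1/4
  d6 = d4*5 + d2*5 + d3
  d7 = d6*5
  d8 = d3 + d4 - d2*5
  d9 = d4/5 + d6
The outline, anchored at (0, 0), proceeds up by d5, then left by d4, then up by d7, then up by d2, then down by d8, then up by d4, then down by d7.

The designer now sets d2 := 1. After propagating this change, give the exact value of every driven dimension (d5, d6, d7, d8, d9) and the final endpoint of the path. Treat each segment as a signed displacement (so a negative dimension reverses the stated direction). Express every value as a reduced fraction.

Apply edit: d2 := 1
  d5 = d3*3 - d1/4 = 33/16
  d6 = d4*5 + d2*5 + d3 = 26
  d7 = d6*5 = 130
  d8 = d3 + d4 - d2*5 = 0
  d9 = d4/5 + d6 = 134/5
Walk from origin (0, 0):
  seg 1: up by d5 = 33/16 → (0, 33/16)
  seg 2: left by d4 = 4 → (-4, 33/16)
  seg 3: up by d7 = 130 → (-4, 2113/16)
  seg 4: up by d2 = 1 → (-4, 2129/16)
  seg 5: down by d8 = 0 → (-4, 2129/16)
  seg 6: up by d4 = 4 → (-4, 2193/16)
  seg 7: down by d7 = 130 → (-4, 113/16)

d5 = 33/16
d6 = 26
d7 = 130
d8 = 0
d9 = 134/5
endpoint = (-4, 113/16)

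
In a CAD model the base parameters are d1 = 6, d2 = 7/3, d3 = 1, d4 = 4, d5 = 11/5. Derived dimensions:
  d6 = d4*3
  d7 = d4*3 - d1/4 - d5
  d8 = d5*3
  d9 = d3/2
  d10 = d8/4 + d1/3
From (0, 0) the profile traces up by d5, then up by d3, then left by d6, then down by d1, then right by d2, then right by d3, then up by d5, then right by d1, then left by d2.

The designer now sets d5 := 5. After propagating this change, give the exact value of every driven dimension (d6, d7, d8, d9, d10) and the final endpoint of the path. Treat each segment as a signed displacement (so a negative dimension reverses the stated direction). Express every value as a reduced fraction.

d6 = 12
d7 = 11/2
d8 = 15
d9 = 1/2
d10 = 23/4
endpoint = (-5, 5)

Apply edit: d5 := 5
  d6 = d4*3 = 12
  d7 = d4*3 - d1/4 - d5 = 11/2
  d8 = d5*3 = 15
  d9 = d3/2 = 1/2
  d10 = d8/4 + d1/3 = 23/4
Walk from origin (0, 0):
  seg 1: up by d5 = 5 → (0, 5)
  seg 2: up by d3 = 1 → (0, 6)
  seg 3: left by d6 = 12 → (-12, 6)
  seg 4: down by d1 = 6 → (-12, 0)
  seg 5: right by d2 = 7/3 → (-29/3, 0)
  seg 6: right by d3 = 1 → (-26/3, 0)
  seg 7: up by d5 = 5 → (-26/3, 5)
  seg 8: right by d1 = 6 → (-8/3, 5)
  seg 9: left by d2 = 7/3 → (-5, 5)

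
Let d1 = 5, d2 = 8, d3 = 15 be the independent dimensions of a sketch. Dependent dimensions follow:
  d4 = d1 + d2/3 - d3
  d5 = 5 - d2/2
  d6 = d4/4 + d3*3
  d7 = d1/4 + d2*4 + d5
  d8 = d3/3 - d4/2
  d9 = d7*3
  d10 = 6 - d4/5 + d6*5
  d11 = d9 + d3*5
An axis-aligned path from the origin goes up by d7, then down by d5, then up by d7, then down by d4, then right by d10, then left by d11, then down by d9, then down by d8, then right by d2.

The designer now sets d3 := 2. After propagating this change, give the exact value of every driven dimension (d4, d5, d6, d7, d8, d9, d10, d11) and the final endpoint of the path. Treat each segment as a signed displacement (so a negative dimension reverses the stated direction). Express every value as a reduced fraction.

d4 = 17/3
d5 = 1
d6 = 89/12
d7 = 137/4
d8 = -13/6
d9 = 411/4
d10 = 839/20
d11 = 451/4
endpoint = (-314/5, -155/4)

Apply edit: d3 := 2
  d4 = d1 + d2/3 - d3 = 17/3
  d5 = 5 - d2/2 = 1
  d6 = d4/4 + d3*3 = 89/12
  d7 = d1/4 + d2*4 + d5 = 137/4
  d8 = d3/3 - d4/2 = -13/6
  d9 = d7*3 = 411/4
  d10 = 6 - d4/5 + d6*5 = 839/20
  d11 = d9 + d3*5 = 451/4
Walk from origin (0, 0):
  seg 1: up by d7 = 137/4 → (0, 137/4)
  seg 2: down by d5 = 1 → (0, 133/4)
  seg 3: up by d7 = 137/4 → (0, 135/2)
  seg 4: down by d4 = 17/3 → (0, 371/6)
  seg 5: right by d10 = 839/20 → (839/20, 371/6)
  seg 6: left by d11 = 451/4 → (-354/5, 371/6)
  seg 7: down by d9 = 411/4 → (-354/5, -491/12)
  seg 8: down by d8 = -13/6 → (-354/5, -155/4)
  seg 9: right by d2 = 8 → (-314/5, -155/4)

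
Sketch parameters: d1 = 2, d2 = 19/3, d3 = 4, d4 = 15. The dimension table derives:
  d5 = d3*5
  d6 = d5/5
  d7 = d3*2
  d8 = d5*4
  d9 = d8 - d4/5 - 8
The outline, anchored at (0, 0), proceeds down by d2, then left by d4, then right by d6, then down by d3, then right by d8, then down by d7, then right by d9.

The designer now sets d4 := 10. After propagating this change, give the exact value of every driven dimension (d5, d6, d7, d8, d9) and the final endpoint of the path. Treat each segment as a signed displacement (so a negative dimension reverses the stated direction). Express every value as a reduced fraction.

d5 = 20
d6 = 4
d7 = 8
d8 = 80
d9 = 70
endpoint = (144, -55/3)

Apply edit: d4 := 10
  d5 = d3*5 = 20
  d6 = d5/5 = 4
  d7 = d3*2 = 8
  d8 = d5*4 = 80
  d9 = d8 - d4/5 - 8 = 70
Walk from origin (0, 0):
  seg 1: down by d2 = 19/3 → (0, -19/3)
  seg 2: left by d4 = 10 → (-10, -19/3)
  seg 3: right by d6 = 4 → (-6, -19/3)
  seg 4: down by d3 = 4 → (-6, -31/3)
  seg 5: right by d8 = 80 → (74, -31/3)
  seg 6: down by d7 = 8 → (74, -55/3)
  seg 7: right by d9 = 70 → (144, -55/3)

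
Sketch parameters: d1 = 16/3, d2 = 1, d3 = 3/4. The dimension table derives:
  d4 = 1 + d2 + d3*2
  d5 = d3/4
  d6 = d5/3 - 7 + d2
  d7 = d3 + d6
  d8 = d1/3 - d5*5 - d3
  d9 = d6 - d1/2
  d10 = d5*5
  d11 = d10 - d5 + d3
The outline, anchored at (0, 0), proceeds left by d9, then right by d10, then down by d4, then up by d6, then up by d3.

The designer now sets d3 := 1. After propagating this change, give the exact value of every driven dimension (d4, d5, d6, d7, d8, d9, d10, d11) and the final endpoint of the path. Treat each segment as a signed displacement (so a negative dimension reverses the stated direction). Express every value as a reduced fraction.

Apply edit: d3 := 1
  d4 = 1 + d2 + d3*2 = 4
  d5 = d3/4 = 1/4
  d6 = d5/3 - 7 + d2 = -71/12
  d7 = d3 + d6 = -59/12
  d8 = d1/3 - d5*5 - d3 = -17/36
  d9 = d6 - d1/2 = -103/12
  d10 = d5*5 = 5/4
  d11 = d10 - d5 + d3 = 2
Walk from origin (0, 0):
  seg 1: left by d9 = -103/12 → (103/12, 0)
  seg 2: right by d10 = 5/4 → (59/6, 0)
  seg 3: down by d4 = 4 → (59/6, -4)
  seg 4: up by d6 = -71/12 → (59/6, -119/12)
  seg 5: up by d3 = 1 → (59/6, -107/12)

d4 = 4
d5 = 1/4
d6 = -71/12
d7 = -59/12
d8 = -17/36
d9 = -103/12
d10 = 5/4
d11 = 2
endpoint = (59/6, -107/12)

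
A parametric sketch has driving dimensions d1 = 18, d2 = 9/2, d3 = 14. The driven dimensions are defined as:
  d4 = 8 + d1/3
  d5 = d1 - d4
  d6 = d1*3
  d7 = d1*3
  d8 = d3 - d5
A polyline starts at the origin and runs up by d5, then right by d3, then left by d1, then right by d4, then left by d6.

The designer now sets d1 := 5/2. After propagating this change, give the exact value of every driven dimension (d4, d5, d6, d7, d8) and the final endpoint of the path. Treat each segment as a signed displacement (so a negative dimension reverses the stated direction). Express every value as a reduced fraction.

d4 = 53/6
d5 = -19/3
d6 = 15/2
d7 = 15/2
d8 = 61/3
endpoint = (77/6, -19/3)

Apply edit: d1 := 5/2
  d4 = 8 + d1/3 = 53/6
  d5 = d1 - d4 = -19/3
  d6 = d1*3 = 15/2
  d7 = d1*3 = 15/2
  d8 = d3 - d5 = 61/3
Walk from origin (0, 0):
  seg 1: up by d5 = -19/3 → (0, -19/3)
  seg 2: right by d3 = 14 → (14, -19/3)
  seg 3: left by d1 = 5/2 → (23/2, -19/3)
  seg 4: right by d4 = 53/6 → (61/3, -19/3)
  seg 5: left by d6 = 15/2 → (77/6, -19/3)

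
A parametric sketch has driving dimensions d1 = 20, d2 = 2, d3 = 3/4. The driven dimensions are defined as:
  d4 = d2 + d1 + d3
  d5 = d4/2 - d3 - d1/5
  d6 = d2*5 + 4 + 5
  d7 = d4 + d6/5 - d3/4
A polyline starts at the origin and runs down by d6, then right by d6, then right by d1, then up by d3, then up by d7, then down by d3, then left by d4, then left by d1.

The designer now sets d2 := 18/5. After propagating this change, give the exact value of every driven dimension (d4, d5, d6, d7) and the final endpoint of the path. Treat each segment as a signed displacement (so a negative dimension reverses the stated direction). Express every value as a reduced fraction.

d4 = 487/20
d5 = 297/40
d6 = 27
d7 = 473/16
endpoint = (53/20, 41/16)

Apply edit: d2 := 18/5
  d4 = d2 + d1 + d3 = 487/20
  d5 = d4/2 - d3 - d1/5 = 297/40
  d6 = d2*5 + 4 + 5 = 27
  d7 = d4 + d6/5 - d3/4 = 473/16
Walk from origin (0, 0):
  seg 1: down by d6 = 27 → (0, -27)
  seg 2: right by d6 = 27 → (27, -27)
  seg 3: right by d1 = 20 → (47, -27)
  seg 4: up by d3 = 3/4 → (47, -105/4)
  seg 5: up by d7 = 473/16 → (47, 53/16)
  seg 6: down by d3 = 3/4 → (47, 41/16)
  seg 7: left by d4 = 487/20 → (453/20, 41/16)
  seg 8: left by d1 = 20 → (53/20, 41/16)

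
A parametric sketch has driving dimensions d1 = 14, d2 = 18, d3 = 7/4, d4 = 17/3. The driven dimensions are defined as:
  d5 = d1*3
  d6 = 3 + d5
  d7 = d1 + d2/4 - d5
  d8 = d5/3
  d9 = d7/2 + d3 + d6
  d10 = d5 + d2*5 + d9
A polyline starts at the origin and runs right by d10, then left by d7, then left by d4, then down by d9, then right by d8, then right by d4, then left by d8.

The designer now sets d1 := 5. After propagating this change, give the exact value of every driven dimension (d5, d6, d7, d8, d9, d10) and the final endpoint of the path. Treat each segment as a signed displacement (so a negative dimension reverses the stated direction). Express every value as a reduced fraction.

Apply edit: d1 := 5
  d5 = d1*3 = 15
  d6 = 3 + d5 = 18
  d7 = d1 + d2/4 - d5 = -11/2
  d8 = d5/3 = 5
  d9 = d7/2 + d3 + d6 = 17
  d10 = d5 + d2*5 + d9 = 122
Walk from origin (0, 0):
  seg 1: right by d10 = 122 → (122, 0)
  seg 2: left by d7 = -11/2 → (255/2, 0)
  seg 3: left by d4 = 17/3 → (731/6, 0)
  seg 4: down by d9 = 17 → (731/6, -17)
  seg 5: right by d8 = 5 → (761/6, -17)
  seg 6: right by d4 = 17/3 → (265/2, -17)
  seg 7: left by d8 = 5 → (255/2, -17)

d5 = 15
d6 = 18
d7 = -11/2
d8 = 5
d9 = 17
d10 = 122
endpoint = (255/2, -17)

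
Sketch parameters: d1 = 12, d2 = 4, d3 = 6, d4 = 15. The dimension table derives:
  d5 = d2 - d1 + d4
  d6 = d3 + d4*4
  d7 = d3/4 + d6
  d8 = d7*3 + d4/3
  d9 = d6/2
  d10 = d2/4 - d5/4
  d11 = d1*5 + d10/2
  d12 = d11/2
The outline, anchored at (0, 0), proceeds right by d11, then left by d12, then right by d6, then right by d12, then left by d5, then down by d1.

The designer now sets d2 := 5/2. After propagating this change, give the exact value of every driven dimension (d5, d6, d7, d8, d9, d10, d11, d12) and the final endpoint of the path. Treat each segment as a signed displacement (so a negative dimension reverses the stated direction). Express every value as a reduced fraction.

d5 = 11/2
d6 = 66
d7 = 135/2
d8 = 415/2
d9 = 33
d10 = -3/4
d11 = 477/8
d12 = 477/16
endpoint = (961/8, -12)

Apply edit: d2 := 5/2
  d5 = d2 - d1 + d4 = 11/2
  d6 = d3 + d4*4 = 66
  d7 = d3/4 + d6 = 135/2
  d8 = d7*3 + d4/3 = 415/2
  d9 = d6/2 = 33
  d10 = d2/4 - d5/4 = -3/4
  d11 = d1*5 + d10/2 = 477/8
  d12 = d11/2 = 477/16
Walk from origin (0, 0):
  seg 1: right by d11 = 477/8 → (477/8, 0)
  seg 2: left by d12 = 477/16 → (477/16, 0)
  seg 3: right by d6 = 66 → (1533/16, 0)
  seg 4: right by d12 = 477/16 → (1005/8, 0)
  seg 5: left by d5 = 11/2 → (961/8, 0)
  seg 6: down by d1 = 12 → (961/8, -12)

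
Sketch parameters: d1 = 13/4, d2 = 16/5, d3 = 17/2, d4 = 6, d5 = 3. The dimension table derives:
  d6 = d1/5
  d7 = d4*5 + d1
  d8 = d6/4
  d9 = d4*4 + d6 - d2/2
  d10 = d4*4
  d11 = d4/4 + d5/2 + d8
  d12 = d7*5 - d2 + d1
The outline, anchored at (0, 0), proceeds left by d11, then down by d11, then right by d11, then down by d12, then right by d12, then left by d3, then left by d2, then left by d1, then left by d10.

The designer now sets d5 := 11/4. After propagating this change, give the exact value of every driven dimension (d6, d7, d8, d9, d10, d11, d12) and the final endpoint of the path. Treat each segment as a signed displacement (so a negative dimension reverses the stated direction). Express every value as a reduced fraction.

Apply edit: d5 := 11/4
  d6 = d1/5 = 13/20
  d7 = d4*5 + d1 = 133/4
  d8 = d6/4 = 13/80
  d9 = d4*4 + d6 - d2/2 = 461/20
  d10 = d4*4 = 24
  d11 = d4/4 + d5/2 + d8 = 243/80
  d12 = d7*5 - d2 + d1 = 1663/10
Walk from origin (0, 0):
  seg 1: left by d11 = 243/80 → (-243/80, 0)
  seg 2: down by d11 = 243/80 → (-243/80, -243/80)
  seg 3: right by d11 = 243/80 → (0, -243/80)
  seg 4: down by d12 = 1663/10 → (0, -13547/80)
  seg 5: right by d12 = 1663/10 → (1663/10, -13547/80)
  seg 6: left by d3 = 17/2 → (789/5, -13547/80)
  seg 7: left by d2 = 16/5 → (773/5, -13547/80)
  seg 8: left by d1 = 13/4 → (3027/20, -13547/80)
  seg 9: left by d10 = 24 → (2547/20, -13547/80)

d6 = 13/20
d7 = 133/4
d8 = 13/80
d9 = 461/20
d10 = 24
d11 = 243/80
d12 = 1663/10
endpoint = (2547/20, -13547/80)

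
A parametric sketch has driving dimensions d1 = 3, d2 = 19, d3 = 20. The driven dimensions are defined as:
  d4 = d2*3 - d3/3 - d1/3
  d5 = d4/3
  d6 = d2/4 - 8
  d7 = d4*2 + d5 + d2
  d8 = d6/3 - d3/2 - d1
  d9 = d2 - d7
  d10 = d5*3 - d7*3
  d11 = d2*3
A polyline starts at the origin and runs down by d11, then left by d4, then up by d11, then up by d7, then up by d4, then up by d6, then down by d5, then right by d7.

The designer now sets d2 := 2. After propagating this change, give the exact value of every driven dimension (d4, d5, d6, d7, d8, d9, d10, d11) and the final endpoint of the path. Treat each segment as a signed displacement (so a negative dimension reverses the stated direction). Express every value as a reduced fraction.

d4 = -5/3
d5 = -5/9
d6 = -15/2
d7 = -17/9
d8 = -31/2
d9 = 35/9
d10 = 4
d11 = 6
endpoint = (-2/9, -21/2)

Apply edit: d2 := 2
  d4 = d2*3 - d3/3 - d1/3 = -5/3
  d5 = d4/3 = -5/9
  d6 = d2/4 - 8 = -15/2
  d7 = d4*2 + d5 + d2 = -17/9
  d8 = d6/3 - d3/2 - d1 = -31/2
  d9 = d2 - d7 = 35/9
  d10 = d5*3 - d7*3 = 4
  d11 = d2*3 = 6
Walk from origin (0, 0):
  seg 1: down by d11 = 6 → (0, -6)
  seg 2: left by d4 = -5/3 → (5/3, -6)
  seg 3: up by d11 = 6 → (5/3, 0)
  seg 4: up by d7 = -17/9 → (5/3, -17/9)
  seg 5: up by d4 = -5/3 → (5/3, -32/9)
  seg 6: up by d6 = -15/2 → (5/3, -199/18)
  seg 7: down by d5 = -5/9 → (5/3, -21/2)
  seg 8: right by d7 = -17/9 → (-2/9, -21/2)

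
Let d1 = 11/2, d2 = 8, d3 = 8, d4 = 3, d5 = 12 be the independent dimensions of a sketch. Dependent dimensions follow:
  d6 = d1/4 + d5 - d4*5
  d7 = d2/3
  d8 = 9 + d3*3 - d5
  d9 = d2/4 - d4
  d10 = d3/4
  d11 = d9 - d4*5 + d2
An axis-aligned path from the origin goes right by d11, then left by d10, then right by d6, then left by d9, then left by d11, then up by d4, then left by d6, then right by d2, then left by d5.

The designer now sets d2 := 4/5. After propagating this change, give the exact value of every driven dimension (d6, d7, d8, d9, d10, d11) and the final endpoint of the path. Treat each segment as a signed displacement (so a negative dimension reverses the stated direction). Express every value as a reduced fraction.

Apply edit: d2 := 4/5
  d6 = d1/4 + d5 - d4*5 = -13/8
  d7 = d2/3 = 4/15
  d8 = 9 + d3*3 - d5 = 21
  d9 = d2/4 - d4 = -14/5
  d10 = d3/4 = 2
  d11 = d9 - d4*5 + d2 = -17
Walk from origin (0, 0):
  seg 1: right by d11 = -17 → (-17, 0)
  seg 2: left by d10 = 2 → (-19, 0)
  seg 3: right by d6 = -13/8 → (-165/8, 0)
  seg 4: left by d9 = -14/5 → (-713/40, 0)
  seg 5: left by d11 = -17 → (-33/40, 0)
  seg 6: up by d4 = 3 → (-33/40, 3)
  seg 7: left by d6 = -13/8 → (4/5, 3)
  seg 8: right by d2 = 4/5 → (8/5, 3)
  seg 9: left by d5 = 12 → (-52/5, 3)

d6 = -13/8
d7 = 4/15
d8 = 21
d9 = -14/5
d10 = 2
d11 = -17
endpoint = (-52/5, 3)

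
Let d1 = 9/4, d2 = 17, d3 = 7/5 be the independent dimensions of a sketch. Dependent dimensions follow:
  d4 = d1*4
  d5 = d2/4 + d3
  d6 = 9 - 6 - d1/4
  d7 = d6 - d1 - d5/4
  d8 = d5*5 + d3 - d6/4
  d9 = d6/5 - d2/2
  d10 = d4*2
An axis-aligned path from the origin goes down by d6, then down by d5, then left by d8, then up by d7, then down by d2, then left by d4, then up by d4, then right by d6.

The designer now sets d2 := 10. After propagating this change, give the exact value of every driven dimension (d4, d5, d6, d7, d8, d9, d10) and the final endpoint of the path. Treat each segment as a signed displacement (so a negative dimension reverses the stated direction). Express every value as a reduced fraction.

d4 = 9
d5 = 39/10
d6 = 39/16
d7 = -63/80
d8 = 6493/320
d9 = -361/80
d10 = 18
endpoint = (-8593/320, -65/8)

Apply edit: d2 := 10
  d4 = d1*4 = 9
  d5 = d2/4 + d3 = 39/10
  d6 = 9 - 6 - d1/4 = 39/16
  d7 = d6 - d1 - d5/4 = -63/80
  d8 = d5*5 + d3 - d6/4 = 6493/320
  d9 = d6/5 - d2/2 = -361/80
  d10 = d4*2 = 18
Walk from origin (0, 0):
  seg 1: down by d6 = 39/16 → (0, -39/16)
  seg 2: down by d5 = 39/10 → (0, -507/80)
  seg 3: left by d8 = 6493/320 → (-6493/320, -507/80)
  seg 4: up by d7 = -63/80 → (-6493/320, -57/8)
  seg 5: down by d2 = 10 → (-6493/320, -137/8)
  seg 6: left by d4 = 9 → (-9373/320, -137/8)
  seg 7: up by d4 = 9 → (-9373/320, -65/8)
  seg 8: right by d6 = 39/16 → (-8593/320, -65/8)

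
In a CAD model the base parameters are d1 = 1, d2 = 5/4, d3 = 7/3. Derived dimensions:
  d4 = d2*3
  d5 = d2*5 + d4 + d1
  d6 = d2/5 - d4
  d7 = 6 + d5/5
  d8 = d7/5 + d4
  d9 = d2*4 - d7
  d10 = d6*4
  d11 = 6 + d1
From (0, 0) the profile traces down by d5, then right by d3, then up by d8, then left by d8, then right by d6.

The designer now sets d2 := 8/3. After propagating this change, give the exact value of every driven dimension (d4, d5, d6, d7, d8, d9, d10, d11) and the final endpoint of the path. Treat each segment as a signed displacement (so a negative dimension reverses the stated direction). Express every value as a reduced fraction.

Apply edit: d2 := 8/3
  d4 = d2*3 = 8
  d5 = d2*5 + d4 + d1 = 67/3
  d6 = d2/5 - d4 = -112/15
  d7 = 6 + d5/5 = 157/15
  d8 = d7/5 + d4 = 757/75
  d9 = d2*4 - d7 = 1/5
  d10 = d6*4 = -448/15
  d11 = 6 + d1 = 7
Walk from origin (0, 0):
  seg 1: down by d5 = 67/3 → (0, -67/3)
  seg 2: right by d3 = 7/3 → (7/3, -67/3)
  seg 3: up by d8 = 757/75 → (7/3, -306/25)
  seg 4: left by d8 = 757/75 → (-194/25, -306/25)
  seg 5: right by d6 = -112/15 → (-1142/75, -306/25)

d4 = 8
d5 = 67/3
d6 = -112/15
d7 = 157/15
d8 = 757/75
d9 = 1/5
d10 = -448/15
d11 = 7
endpoint = (-1142/75, -306/25)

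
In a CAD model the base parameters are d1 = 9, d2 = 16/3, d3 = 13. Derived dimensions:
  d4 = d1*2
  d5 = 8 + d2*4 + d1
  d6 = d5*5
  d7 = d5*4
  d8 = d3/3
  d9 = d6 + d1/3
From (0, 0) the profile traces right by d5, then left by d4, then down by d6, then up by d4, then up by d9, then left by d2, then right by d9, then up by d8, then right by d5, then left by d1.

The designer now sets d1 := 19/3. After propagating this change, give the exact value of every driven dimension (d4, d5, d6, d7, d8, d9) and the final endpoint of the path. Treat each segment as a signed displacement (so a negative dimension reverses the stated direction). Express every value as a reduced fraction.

Apply edit: d1 := 19/3
  d4 = d1*2 = 38/3
  d5 = 8 + d2*4 + d1 = 107/3
  d6 = d5*5 = 535/3
  d7 = d5*4 = 428/3
  d8 = d3/3 = 13/3
  d9 = d6 + d1/3 = 1624/9
Walk from origin (0, 0):
  seg 1: right by d5 = 107/3 → (107/3, 0)
  seg 2: left by d4 = 38/3 → (23, 0)
  seg 3: down by d6 = 535/3 → (23, -535/3)
  seg 4: up by d4 = 38/3 → (23, -497/3)
  seg 5: up by d9 = 1624/9 → (23, 133/9)
  seg 6: left by d2 = 16/3 → (53/3, 133/9)
  seg 7: right by d9 = 1624/9 → (1783/9, 133/9)
  seg 8: up by d8 = 13/3 → (1783/9, 172/9)
  seg 9: right by d5 = 107/3 → (2104/9, 172/9)
  seg 10: left by d1 = 19/3 → (2047/9, 172/9)

d4 = 38/3
d5 = 107/3
d6 = 535/3
d7 = 428/3
d8 = 13/3
d9 = 1624/9
endpoint = (2047/9, 172/9)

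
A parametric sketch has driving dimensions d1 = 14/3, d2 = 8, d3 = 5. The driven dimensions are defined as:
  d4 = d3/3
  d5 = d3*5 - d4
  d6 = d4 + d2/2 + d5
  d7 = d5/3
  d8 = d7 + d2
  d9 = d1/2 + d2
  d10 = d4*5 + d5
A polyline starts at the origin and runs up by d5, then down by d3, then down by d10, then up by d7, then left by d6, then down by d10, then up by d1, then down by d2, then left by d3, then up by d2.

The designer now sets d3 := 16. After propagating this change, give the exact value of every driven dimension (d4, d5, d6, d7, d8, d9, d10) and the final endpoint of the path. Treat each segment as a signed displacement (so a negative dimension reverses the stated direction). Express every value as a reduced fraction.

Apply edit: d3 := 16
  d4 = d3/3 = 16/3
  d5 = d3*5 - d4 = 224/3
  d6 = d4 + d2/2 + d5 = 84
  d7 = d5/3 = 224/9
  d8 = d7 + d2 = 296/9
  d9 = d1/2 + d2 = 31/3
  d10 = d4*5 + d5 = 304/3
Walk from origin (0, 0):
  seg 1: up by d5 = 224/3 → (0, 224/3)
  seg 2: down by d3 = 16 → (0, 176/3)
  seg 3: down by d10 = 304/3 → (0, -128/3)
  seg 4: up by d7 = 224/9 → (0, -160/9)
  seg 5: left by d6 = 84 → (-84, -160/9)
  seg 6: down by d10 = 304/3 → (-84, -1072/9)
  seg 7: up by d1 = 14/3 → (-84, -1030/9)
  seg 8: down by d2 = 8 → (-84, -1102/9)
  seg 9: left by d3 = 16 → (-100, -1102/9)
  seg 10: up by d2 = 8 → (-100, -1030/9)

d4 = 16/3
d5 = 224/3
d6 = 84
d7 = 224/9
d8 = 296/9
d9 = 31/3
d10 = 304/3
endpoint = (-100, -1030/9)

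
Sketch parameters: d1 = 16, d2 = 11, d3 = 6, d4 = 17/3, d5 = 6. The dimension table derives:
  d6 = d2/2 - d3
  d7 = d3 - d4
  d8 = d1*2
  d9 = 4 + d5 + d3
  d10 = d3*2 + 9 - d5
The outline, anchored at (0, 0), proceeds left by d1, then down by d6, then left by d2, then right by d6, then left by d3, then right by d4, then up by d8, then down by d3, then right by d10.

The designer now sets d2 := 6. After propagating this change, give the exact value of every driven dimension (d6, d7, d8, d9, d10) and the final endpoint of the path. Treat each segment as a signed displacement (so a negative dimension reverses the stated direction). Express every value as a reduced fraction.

Apply edit: d2 := 6
  d6 = d2/2 - d3 = -3
  d7 = d3 - d4 = 1/3
  d8 = d1*2 = 32
  d9 = 4 + d5 + d3 = 16
  d10 = d3*2 + 9 - d5 = 15
Walk from origin (0, 0):
  seg 1: left by d1 = 16 → (-16, 0)
  seg 2: down by d6 = -3 → (-16, 3)
  seg 3: left by d2 = 6 → (-22, 3)
  seg 4: right by d6 = -3 → (-25, 3)
  seg 5: left by d3 = 6 → (-31, 3)
  seg 6: right by d4 = 17/3 → (-76/3, 3)
  seg 7: up by d8 = 32 → (-76/3, 35)
  seg 8: down by d3 = 6 → (-76/3, 29)
  seg 9: right by d10 = 15 → (-31/3, 29)

d6 = -3
d7 = 1/3
d8 = 32
d9 = 16
d10 = 15
endpoint = (-31/3, 29)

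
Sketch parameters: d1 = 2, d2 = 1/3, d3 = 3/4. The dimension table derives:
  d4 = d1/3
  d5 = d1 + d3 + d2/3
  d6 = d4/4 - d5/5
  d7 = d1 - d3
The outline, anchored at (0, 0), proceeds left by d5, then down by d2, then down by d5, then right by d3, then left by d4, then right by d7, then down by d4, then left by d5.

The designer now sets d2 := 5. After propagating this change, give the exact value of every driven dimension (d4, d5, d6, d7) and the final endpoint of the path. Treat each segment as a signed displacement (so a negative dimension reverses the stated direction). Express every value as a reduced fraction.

Apply edit: d2 := 5
  d4 = d1/3 = 2/3
  d5 = d1 + d3 + d2/3 = 53/12
  d6 = d4/4 - d5/5 = -43/60
  d7 = d1 - d3 = 5/4
Walk from origin (0, 0):
  seg 1: left by d5 = 53/12 → (-53/12, 0)
  seg 2: down by d2 = 5 → (-53/12, -5)
  seg 3: down by d5 = 53/12 → (-53/12, -113/12)
  seg 4: right by d3 = 3/4 → (-11/3, -113/12)
  seg 5: left by d4 = 2/3 → (-13/3, -113/12)
  seg 6: right by d7 = 5/4 → (-37/12, -113/12)
  seg 7: down by d4 = 2/3 → (-37/12, -121/12)
  seg 8: left by d5 = 53/12 → (-15/2, -121/12)

d4 = 2/3
d5 = 53/12
d6 = -43/60
d7 = 5/4
endpoint = (-15/2, -121/12)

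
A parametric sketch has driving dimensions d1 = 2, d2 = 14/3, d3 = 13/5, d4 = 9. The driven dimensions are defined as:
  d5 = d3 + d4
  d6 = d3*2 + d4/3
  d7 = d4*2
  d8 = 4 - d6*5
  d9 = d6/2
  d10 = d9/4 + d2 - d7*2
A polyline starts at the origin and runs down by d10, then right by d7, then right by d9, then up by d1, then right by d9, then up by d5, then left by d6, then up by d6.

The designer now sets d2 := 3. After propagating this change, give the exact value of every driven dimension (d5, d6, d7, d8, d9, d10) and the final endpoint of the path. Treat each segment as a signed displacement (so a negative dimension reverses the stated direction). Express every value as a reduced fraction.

Apply edit: d2 := 3
  d5 = d3 + d4 = 58/5
  d6 = d3*2 + d4/3 = 41/5
  d7 = d4*2 = 18
  d8 = 4 - d6*5 = -37
  d9 = d6/2 = 41/10
  d10 = d9/4 + d2 - d7*2 = -1279/40
Walk from origin (0, 0):
  seg 1: down by d10 = -1279/40 → (0, 1279/40)
  seg 2: right by d7 = 18 → (18, 1279/40)
  seg 3: right by d9 = 41/10 → (221/10, 1279/40)
  seg 4: up by d1 = 2 → (221/10, 1359/40)
  seg 5: right by d9 = 41/10 → (131/5, 1359/40)
  seg 6: up by d5 = 58/5 → (131/5, 1823/40)
  seg 7: left by d6 = 41/5 → (18, 1823/40)
  seg 8: up by d6 = 41/5 → (18, 2151/40)

d5 = 58/5
d6 = 41/5
d7 = 18
d8 = -37
d9 = 41/10
d10 = -1279/40
endpoint = (18, 2151/40)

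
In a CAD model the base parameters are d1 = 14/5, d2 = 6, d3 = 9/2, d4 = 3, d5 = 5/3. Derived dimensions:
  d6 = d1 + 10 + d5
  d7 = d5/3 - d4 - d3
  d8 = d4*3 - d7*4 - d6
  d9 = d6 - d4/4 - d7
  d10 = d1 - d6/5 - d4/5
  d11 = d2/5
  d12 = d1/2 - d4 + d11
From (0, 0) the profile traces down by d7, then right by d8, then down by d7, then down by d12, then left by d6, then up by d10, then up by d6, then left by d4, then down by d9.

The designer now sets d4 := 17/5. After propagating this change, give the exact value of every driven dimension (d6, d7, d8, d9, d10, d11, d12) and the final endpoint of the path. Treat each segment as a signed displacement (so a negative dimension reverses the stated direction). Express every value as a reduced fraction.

d6 = 217/15
d7 = -661/90
d8 = 226/9
d9 = 3773/180
d10 = -58/75
d11 = 6/5
d12 = -4/5
endpoint = (326/45, 7399/900)

Apply edit: d4 := 17/5
  d6 = d1 + 10 + d5 = 217/15
  d7 = d5/3 - d4 - d3 = -661/90
  d8 = d4*3 - d7*4 - d6 = 226/9
  d9 = d6 - d4/4 - d7 = 3773/180
  d10 = d1 - d6/5 - d4/5 = -58/75
  d11 = d2/5 = 6/5
  d12 = d1/2 - d4 + d11 = -4/5
Walk from origin (0, 0):
  seg 1: down by d7 = -661/90 → (0, 661/90)
  seg 2: right by d8 = 226/9 → (226/9, 661/90)
  seg 3: down by d7 = -661/90 → (226/9, 661/45)
  seg 4: down by d12 = -4/5 → (226/9, 697/45)
  seg 5: left by d6 = 217/15 → (479/45, 697/45)
  seg 6: up by d10 = -58/75 → (479/45, 3311/225)
  seg 7: up by d6 = 217/15 → (479/45, 6566/225)
  seg 8: left by d4 = 17/5 → (326/45, 6566/225)
  seg 9: down by d9 = 3773/180 → (326/45, 7399/900)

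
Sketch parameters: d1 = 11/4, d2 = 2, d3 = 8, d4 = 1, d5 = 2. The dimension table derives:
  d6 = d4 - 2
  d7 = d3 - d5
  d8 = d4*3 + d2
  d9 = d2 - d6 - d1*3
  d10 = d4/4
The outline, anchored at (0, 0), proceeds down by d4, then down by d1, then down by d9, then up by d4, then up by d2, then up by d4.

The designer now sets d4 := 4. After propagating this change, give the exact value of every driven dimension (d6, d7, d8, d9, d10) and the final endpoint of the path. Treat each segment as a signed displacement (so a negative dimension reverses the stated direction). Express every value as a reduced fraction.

Apply edit: d4 := 4
  d6 = d4 - 2 = 2
  d7 = d3 - d5 = 6
  d8 = d4*3 + d2 = 14
  d9 = d2 - d6 - d1*3 = -33/4
  d10 = d4/4 = 1
Walk from origin (0, 0):
  seg 1: down by d4 = 4 → (0, -4)
  seg 2: down by d1 = 11/4 → (0, -27/4)
  seg 3: down by d9 = -33/4 → (0, 3/2)
  seg 4: up by d4 = 4 → (0, 11/2)
  seg 5: up by d2 = 2 → (0, 15/2)
  seg 6: up by d4 = 4 → (0, 23/2)

d6 = 2
d7 = 6
d8 = 14
d9 = -33/4
d10 = 1
endpoint = (0, 23/2)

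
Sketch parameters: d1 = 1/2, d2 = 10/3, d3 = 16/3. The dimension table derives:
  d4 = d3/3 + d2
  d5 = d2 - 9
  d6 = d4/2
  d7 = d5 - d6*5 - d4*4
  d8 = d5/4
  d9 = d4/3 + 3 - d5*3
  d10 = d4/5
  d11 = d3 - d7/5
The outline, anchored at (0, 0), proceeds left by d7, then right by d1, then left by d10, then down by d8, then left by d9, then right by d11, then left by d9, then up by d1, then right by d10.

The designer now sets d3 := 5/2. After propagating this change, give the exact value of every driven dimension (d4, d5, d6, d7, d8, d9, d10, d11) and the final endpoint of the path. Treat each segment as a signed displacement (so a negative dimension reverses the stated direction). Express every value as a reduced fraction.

Apply edit: d3 := 5/2
  d4 = d3/3 + d2 = 25/6
  d5 = d2 - 9 = -17/3
  d6 = d4/2 = 25/12
  d7 = d5 - d6*5 - d4*4 = -131/4
  d8 = d5/4 = -17/12
  d9 = d4/3 + 3 - d5*3 = 385/18
  d10 = d4/5 = 5/6
  d11 = d3 - d7/5 = 181/20
Walk from origin (0, 0):
  seg 1: left by d7 = -131/4 → (131/4, 0)
  seg 2: right by d1 = 1/2 → (133/4, 0)
  seg 3: left by d10 = 5/6 → (389/12, 0)
  seg 4: down by d8 = -17/12 → (389/12, 17/12)
  seg 5: left by d9 = 385/18 → (397/36, 17/12)
  seg 6: right by d11 = 181/20 → (1807/90, 17/12)
  seg 7: left by d9 = 385/18 → (-59/45, 17/12)
  seg 8: up by d1 = 1/2 → (-59/45, 23/12)
  seg 9: right by d10 = 5/6 → (-43/90, 23/12)

d4 = 25/6
d5 = -17/3
d6 = 25/12
d7 = -131/4
d8 = -17/12
d9 = 385/18
d10 = 5/6
d11 = 181/20
endpoint = (-43/90, 23/12)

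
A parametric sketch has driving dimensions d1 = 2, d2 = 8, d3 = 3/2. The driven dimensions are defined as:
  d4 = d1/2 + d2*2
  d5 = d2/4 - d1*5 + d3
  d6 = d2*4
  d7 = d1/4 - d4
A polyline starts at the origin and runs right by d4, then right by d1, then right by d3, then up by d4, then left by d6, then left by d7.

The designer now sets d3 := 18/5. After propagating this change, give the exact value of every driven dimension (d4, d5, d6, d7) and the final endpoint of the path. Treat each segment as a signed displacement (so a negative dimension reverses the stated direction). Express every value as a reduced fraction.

d4 = 17
d5 = -22/5
d6 = 32
d7 = -33/2
endpoint = (71/10, 17)

Apply edit: d3 := 18/5
  d4 = d1/2 + d2*2 = 17
  d5 = d2/4 - d1*5 + d3 = -22/5
  d6 = d2*4 = 32
  d7 = d1/4 - d4 = -33/2
Walk from origin (0, 0):
  seg 1: right by d4 = 17 → (17, 0)
  seg 2: right by d1 = 2 → (19, 0)
  seg 3: right by d3 = 18/5 → (113/5, 0)
  seg 4: up by d4 = 17 → (113/5, 17)
  seg 5: left by d6 = 32 → (-47/5, 17)
  seg 6: left by d7 = -33/2 → (71/10, 17)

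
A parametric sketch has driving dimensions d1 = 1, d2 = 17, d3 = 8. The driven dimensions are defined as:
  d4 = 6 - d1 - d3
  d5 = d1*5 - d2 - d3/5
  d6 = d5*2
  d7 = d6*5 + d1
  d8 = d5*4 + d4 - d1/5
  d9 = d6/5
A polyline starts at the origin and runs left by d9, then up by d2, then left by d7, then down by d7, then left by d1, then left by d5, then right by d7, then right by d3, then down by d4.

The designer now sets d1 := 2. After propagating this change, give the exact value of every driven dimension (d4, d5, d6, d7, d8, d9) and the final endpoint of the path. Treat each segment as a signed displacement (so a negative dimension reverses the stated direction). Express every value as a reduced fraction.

Apply edit: d1 := 2
  d4 = 6 - d1 - d3 = -4
  d5 = d1*5 - d2 - d3/5 = -43/5
  d6 = d5*2 = -86/5
  d7 = d6*5 + d1 = -84
  d8 = d5*4 + d4 - d1/5 = -194/5
  d9 = d6/5 = -86/25
Walk from origin (0, 0):
  seg 1: left by d9 = -86/25 → (86/25, 0)
  seg 2: up by d2 = 17 → (86/25, 17)
  seg 3: left by d7 = -84 → (2186/25, 17)
  seg 4: down by d7 = -84 → (2186/25, 101)
  seg 5: left by d1 = 2 → (2136/25, 101)
  seg 6: left by d5 = -43/5 → (2351/25, 101)
  seg 7: right by d7 = -84 → (251/25, 101)
  seg 8: right by d3 = 8 → (451/25, 101)
  seg 9: down by d4 = -4 → (451/25, 105)

d4 = -4
d5 = -43/5
d6 = -86/5
d7 = -84
d8 = -194/5
d9 = -86/25
endpoint = (451/25, 105)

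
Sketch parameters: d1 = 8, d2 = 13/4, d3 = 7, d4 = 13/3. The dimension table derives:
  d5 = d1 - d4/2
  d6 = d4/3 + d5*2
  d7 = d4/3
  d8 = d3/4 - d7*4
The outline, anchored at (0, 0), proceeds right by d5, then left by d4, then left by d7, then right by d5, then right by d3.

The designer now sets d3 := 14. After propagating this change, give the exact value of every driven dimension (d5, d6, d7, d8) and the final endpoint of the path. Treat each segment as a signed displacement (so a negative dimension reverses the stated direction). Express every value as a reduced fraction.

Apply edit: d3 := 14
  d5 = d1 - d4/2 = 35/6
  d6 = d4/3 + d5*2 = 118/9
  d7 = d4/3 = 13/9
  d8 = d3/4 - d7*4 = -41/18
Walk from origin (0, 0):
  seg 1: right by d5 = 35/6 → (35/6, 0)
  seg 2: left by d4 = 13/3 → (3/2, 0)
  seg 3: left by d7 = 13/9 → (1/18, 0)
  seg 4: right by d5 = 35/6 → (53/9, 0)
  seg 5: right by d3 = 14 → (179/9, 0)

d5 = 35/6
d6 = 118/9
d7 = 13/9
d8 = -41/18
endpoint = (179/9, 0)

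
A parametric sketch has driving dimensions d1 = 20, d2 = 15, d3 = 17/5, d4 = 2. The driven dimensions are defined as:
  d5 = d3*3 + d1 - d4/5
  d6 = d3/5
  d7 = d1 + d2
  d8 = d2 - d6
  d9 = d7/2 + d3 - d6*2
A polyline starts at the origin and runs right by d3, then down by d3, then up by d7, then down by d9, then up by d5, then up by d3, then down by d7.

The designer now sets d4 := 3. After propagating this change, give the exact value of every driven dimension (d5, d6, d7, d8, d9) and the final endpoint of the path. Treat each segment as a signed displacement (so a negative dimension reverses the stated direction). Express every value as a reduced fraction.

Apply edit: d4 := 3
  d5 = d3*3 + d1 - d4/5 = 148/5
  d6 = d3/5 = 17/25
  d7 = d1 + d2 = 35
  d8 = d2 - d6 = 358/25
  d9 = d7/2 + d3 - d6*2 = 977/50
Walk from origin (0, 0):
  seg 1: right by d3 = 17/5 → (17/5, 0)
  seg 2: down by d3 = 17/5 → (17/5, -17/5)
  seg 3: up by d7 = 35 → (17/5, 158/5)
  seg 4: down by d9 = 977/50 → (17/5, 603/50)
  seg 5: up by d5 = 148/5 → (17/5, 2083/50)
  seg 6: up by d3 = 17/5 → (17/5, 2253/50)
  seg 7: down by d7 = 35 → (17/5, 503/50)

d5 = 148/5
d6 = 17/25
d7 = 35
d8 = 358/25
d9 = 977/50
endpoint = (17/5, 503/50)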